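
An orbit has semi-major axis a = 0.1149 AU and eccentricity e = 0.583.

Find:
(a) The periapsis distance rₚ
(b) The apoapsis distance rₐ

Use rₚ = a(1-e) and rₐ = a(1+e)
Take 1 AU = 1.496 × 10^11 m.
a = 0.1149 AU = 1.7189 × 10^10 m
e = 0.583:  1 − e = 0.417,  1 + e = 1.583
(a) rₚ = a(1 − e) = 1.7189 × 10^10 m × 0.417 = 7.16783 × 10^9 m ≈ 0.04791 AU
(b) rₐ = a(1 + e) = 1.7189 × 10^10 m × 1.583 = 2.72103 × 10^10 m ≈ 0.1819 AU

Final answer:
(a) rₚ = 0.04791 AU
(b) rₐ = 0.1819 AU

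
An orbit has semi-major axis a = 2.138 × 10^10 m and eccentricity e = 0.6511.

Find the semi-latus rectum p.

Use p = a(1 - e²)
a = 2.138 × 10^10 m
e = 0.6511,  e² = 0.423931,  1 − e² = 0.576069
p = a(1 − e²) = 2.138 × 10^10 m × 0.576069 = 1.23164 × 10^10 m ≈ 1.232 × 10^10 m

Final answer: p = 1.232 × 10^10 m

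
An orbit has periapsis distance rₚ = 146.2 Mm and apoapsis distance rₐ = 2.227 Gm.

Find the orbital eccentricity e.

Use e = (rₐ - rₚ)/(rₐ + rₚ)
rₚ = 146.2 Mm = 1.462 × 10^8 m
rₐ = 2.227 Gm = 2.227 × 10^9 m
rₐ − rₚ = 2.0808 × 10^9 m
rₐ + rₚ = 2.3732 × 10^9 m
e = (rₐ − rₚ)/(rₐ + rₚ) = 0.876791

Final answer: e = 0.8768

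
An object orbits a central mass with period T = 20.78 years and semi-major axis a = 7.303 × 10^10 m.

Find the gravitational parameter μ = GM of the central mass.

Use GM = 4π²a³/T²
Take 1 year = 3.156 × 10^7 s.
T = 20.78 years = 6.55817 × 10^8 s
a = 7.303 × 10^10 m
a³ = 3.89497 × 10^32 m³
T² = 4.30096 × 10^17 s²
GM = 4π² × (3.89497 × 10^32) / (4.30096 × 10^17) = 3.57519 × 10^16 m³/s²
GM ≈ 3.575 × 10^16 m³/s²

Final answer: GM = 3.575 × 10^16 m³/s²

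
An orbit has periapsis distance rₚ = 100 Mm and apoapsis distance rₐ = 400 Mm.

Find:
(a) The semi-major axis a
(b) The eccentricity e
rₚ = 100 Mm = 1 × 10^8 m
rₐ = 400 Mm = 4 × 10^8 m
(a) a = (rₚ + rₐ)/2 = 2.5 × 10^8 m ≈ 250 Mm
(b) e = (rₐ − rₚ)/(rₐ + rₚ) = (3 × 10^8) / (5 × 10^8) = 0.6

Final answer:
(a) a = 250 Mm
(b) e = 0.6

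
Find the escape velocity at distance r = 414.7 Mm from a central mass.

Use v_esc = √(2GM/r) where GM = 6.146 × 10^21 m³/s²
r = 414.7 Mm = 4.147 × 10^8 m
GM = 6.146 × 10^21 m³/s²
2GM/r = 2 × (6.146 × 10^21) / (4.147 × 10^8) = 2.96407 × 10^13 m²/s²
v_esc = √(2GM/r) = 5.44433 × 10^6 m/s ≈ 5444 km/s

Final answer: 5444 km/s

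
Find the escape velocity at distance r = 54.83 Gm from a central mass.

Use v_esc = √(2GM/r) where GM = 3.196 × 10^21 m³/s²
r = 54.83 Gm = 5.483 × 10^10 m
GM = 3.196 × 10^21 m³/s²
2GM/r = 2 × (3.196 × 10^21) / (5.483 × 10^10) = 1.16579 × 10^11 m²/s²
v_esc = √(2GM/r) = 341436 m/s ≈ 341.4 km/s

Final answer: 341.4 km/s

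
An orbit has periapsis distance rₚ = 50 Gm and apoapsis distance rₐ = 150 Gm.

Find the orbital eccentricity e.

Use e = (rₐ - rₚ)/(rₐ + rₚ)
rₚ = 50 Gm = 5 × 10^10 m
rₐ = 150 Gm = 1.5 × 10^11 m
rₐ − rₚ = 1 × 10^11 m
rₐ + rₚ = 2 × 10^11 m
e = (rₐ − rₚ)/(rₐ + rₚ) = 0.5

Final answer: e = 0.5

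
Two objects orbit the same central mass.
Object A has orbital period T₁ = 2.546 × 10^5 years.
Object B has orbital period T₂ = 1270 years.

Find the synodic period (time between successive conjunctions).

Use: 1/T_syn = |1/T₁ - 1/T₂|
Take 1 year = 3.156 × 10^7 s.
T₁ = 2.546 × 10^5 years = 8.03518 × 10^12 s
T₂ = 1270 years = 4.00812 × 10^10 s
1/T₁ = 1.24453 × 10^-13 s⁻¹
1/T₂ = 2.49494 × 10^-11 s⁻¹
|1/T₁ − 1/T₂| = 2.48249 × 10^-11 s⁻¹
T_syn = 1 / |1/T₁ − 1/T₂| = 4.02821 × 10^10 s ≈ 1276 years

Final answer: T_syn = 1276 years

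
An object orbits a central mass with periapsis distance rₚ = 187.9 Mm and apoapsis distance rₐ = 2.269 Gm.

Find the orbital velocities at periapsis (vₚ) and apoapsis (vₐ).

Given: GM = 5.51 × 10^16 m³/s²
rₚ = 187.9 Mm = 1.879 × 10^8 m
rₐ = 2.269 Gm = 2.269 × 10^9 m
GM = 5.51 × 10^16 m³/s²
a = (rₚ + rₐ)/2 = 1.22845 × 10^9 m
Vis-viva: v² = GM (2/r − 1/a)
vₚ² = 5.51 × 10^16 × (1.0644 × 10^-8 − 8.14034 × 10^-10) = 5.41629 × 10^8 m²/s²
vₚ = 23272.9 m/s ≈ 23.27 km/s
vₐ² = 5.51 × 10^16 × (8.81446 × 10^-10 − 8.14034 × 10^-10) = 3.71438 × 10^6 m²/s²
vₐ = 1927.27 m/s ≈ 1.927 km/s

Final answer: vₚ = 23.27 km/s, vₐ = 1.927 km/s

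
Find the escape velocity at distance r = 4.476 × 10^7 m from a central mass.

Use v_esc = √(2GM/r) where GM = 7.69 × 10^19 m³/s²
r = 4.476 × 10^7 m
GM = 7.69 × 10^19 m³/s²
2GM/r = 2 × (7.69 × 10^19) / (4.476 × 10^7) = 3.4361 × 10^12 m²/s²
v_esc = √(2GM/r) = 1.85367 × 10^6 m/s ≈ 1854 km/s

Final answer: 1854 km/s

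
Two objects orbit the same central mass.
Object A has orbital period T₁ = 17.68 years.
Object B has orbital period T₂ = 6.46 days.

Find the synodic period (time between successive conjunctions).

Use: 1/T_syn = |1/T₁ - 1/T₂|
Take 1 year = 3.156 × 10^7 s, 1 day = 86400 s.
T₁ = 17.68 years = 5.57981 × 10^8 s
T₂ = 6.46 days = 558144 s
1/T₁ = 1.79218 × 10^-9 s⁻¹
1/T₂ = 1.79165 × 10^-6 s⁻¹
|1/T₁ − 1/T₂| = 1.78986 × 10^-6 s⁻¹
T_syn = 1 / |1/T₁ − 1/T₂| = 558703 s ≈ 6.466 days

Final answer: T_syn = 6.466 days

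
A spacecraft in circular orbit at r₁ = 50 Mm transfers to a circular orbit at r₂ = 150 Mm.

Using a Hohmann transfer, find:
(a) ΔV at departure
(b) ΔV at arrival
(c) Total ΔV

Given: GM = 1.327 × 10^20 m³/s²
r₁ = 50 Mm = 5 × 10^7 m
r₂ = 150 Mm = 1.5 × 10^8 m
GM = 1.327 × 10^20 m³/s²
Transfer ellipse: a_t = (r₁ + r₂)/2 = 1 × 10^8 m
Circular speed at r₁: v₁ = √(GM/r₁) = 1.62911 × 10^6 m/s
Transfer speed at r₁ (periapsis): v₁ₜ = √(GM(2/r₁ − 1/a_t)) = 1.99524 × 10^6 m/s
(a) ΔV₁ = v₁ₜ − v₁ = 366134 m/s ≈ 366.1 km/s
Circular speed at r₂: v₂ = √(GM/r₂) = 940567 m/s
Transfer speed at r₂ (apoapsis): v₂ₜ = √(GM(2/r₂ − 1/a_t)) = 665081 m/s
(b) ΔV₂ = v₂ − v₂ₜ = 275486 m/s ≈ 275.5 km/s
(c) ΔV_total = ΔV₁ + ΔV₂ = 641620 m/s ≈ 641.6 km/s

Final answer:
(a) ΔV₁ = 366.1 km/s
(b) ΔV₂ = 275.5 km/s
(c) ΔV_total = 641.6 km/s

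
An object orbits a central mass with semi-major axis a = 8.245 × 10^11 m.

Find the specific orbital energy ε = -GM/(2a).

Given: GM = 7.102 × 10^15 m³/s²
a = 8.245 × 10^11 m
GM = 7.102 × 10^15 m³/s²
2a = 1.649 × 10^12 m
ε = −GM/(2a) = -4306.85 J/kg ≈ -4.307 kJ/kg

Final answer: -4.307 kJ/kg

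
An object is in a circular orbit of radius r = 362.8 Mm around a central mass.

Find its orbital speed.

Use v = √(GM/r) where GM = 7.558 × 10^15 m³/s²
r = 362.8 Mm = 3.628 × 10^8 m
GM = 7.558 × 10^15 m³/s²
GM/r = (7.558 × 10^15) / (3.628 × 10^8) = 2.08324 × 10^7 m²/s²
v = √(GM/r) = 4564.25 m/s ≈ 4.564 km/s

Final answer: 4.564 km/s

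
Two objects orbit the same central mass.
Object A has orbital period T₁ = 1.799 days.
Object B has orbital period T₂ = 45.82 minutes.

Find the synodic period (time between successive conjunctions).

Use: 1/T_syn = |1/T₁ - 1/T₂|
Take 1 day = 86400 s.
T₁ = 1.799 days = 155434 s
T₂ = 45.82 minutes = 2749.2 s
1/T₁ = 6.43362 × 10^-6 s⁻¹
1/T₂ = 0.000363742 s⁻¹
|1/T₁ − 1/T₂| = 0.000357309 s⁻¹
T_syn = 1 / |1/T₁ − 1/T₂| = 2798.7 s ≈ 46.65 minutes

Final answer: T_syn = 46.65 minutes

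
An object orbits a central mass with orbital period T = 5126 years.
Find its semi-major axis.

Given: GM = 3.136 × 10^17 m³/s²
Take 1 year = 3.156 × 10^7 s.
T = 5126 years = 1.61777 × 10^11 s
GM = 3.136 × 10^17 m³/s²
Kepler's third law: a³ = GM T² / (4π²)
T² = 2.61717 × 10^22 s²
a³ = (3.136 × 10^17) × (2.61717 × 10^22) / (4π²) = 2.07897 × 10^38 m³
a = (a³)^(1/3) = 5.92401 × 10^12 m ≈ 5.924 × 10^12 m

Final answer: 5.924 × 10^12 m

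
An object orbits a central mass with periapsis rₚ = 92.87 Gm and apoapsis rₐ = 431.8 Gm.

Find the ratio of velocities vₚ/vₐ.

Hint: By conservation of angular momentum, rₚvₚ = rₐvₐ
rₚ = 92.87 Gm = 9.287 × 10^10 m
rₐ = 431.8 Gm = 4.318 × 10^11 m
rₚvₚ = rₐvₐ  ⇒  vₚ/vₐ = rₐ/rₚ
vₚ/vₐ = (4.318 × 10^11) / (9.287 × 10^10) = 4.64951

Final answer: vₚ/vₐ = 4.65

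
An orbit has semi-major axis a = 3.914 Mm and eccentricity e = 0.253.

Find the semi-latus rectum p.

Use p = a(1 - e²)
a = 3.914 Mm = 3.914 × 10^6 m
e = 0.253,  e² = 0.064009,  1 − e² = 0.935991
p = a(1 − e²) = 3.914 × 10^6 m × 0.935991 = 3.66347 × 10^6 m ≈ 3.663 Mm

Final answer: p = 3.663 Mm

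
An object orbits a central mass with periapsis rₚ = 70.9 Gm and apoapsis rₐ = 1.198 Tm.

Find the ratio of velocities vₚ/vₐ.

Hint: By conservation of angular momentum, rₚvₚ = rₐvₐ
rₚ = 70.9 Gm = 7.09 × 10^10 m
rₐ = 1.198 Tm = 1.198 × 10^12 m
rₚvₚ = rₐvₐ  ⇒  vₚ/vₐ = rₐ/rₚ
vₚ/vₐ = (1.198 × 10^12) / (7.09 × 10^10) = 16.897

Final answer: vₚ/vₐ = 16.9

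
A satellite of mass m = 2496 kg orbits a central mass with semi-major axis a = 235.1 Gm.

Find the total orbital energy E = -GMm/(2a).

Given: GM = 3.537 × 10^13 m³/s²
a = 235.1 Gm = 2.351 × 10^11 m
GM = 3.537 × 10^13 m³/s²
2a = 4.702 × 10^11 m
GMm = 3.537 × 10^13 × 2496 = 8.82835 × 10^16 m³·kg/s²
E = −GMm/(2a) = -187757 J ≈ -187.8 kJ

Final answer: -187.8 kJ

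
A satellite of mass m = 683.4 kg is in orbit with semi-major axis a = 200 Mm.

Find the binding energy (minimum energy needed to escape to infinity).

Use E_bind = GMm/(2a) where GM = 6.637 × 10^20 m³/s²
a = 200 Mm = 2 × 10^8 m
GM = 6.637 × 10^20 m³/s²
m = 683.4 kg
GMm = 6.637 × 10^20 × 683.4 = 4.53573 × 10^23 m³·kg/s²
2a = 4 × 10^8 m
E_bind = GMm/(2a) = 1.13393 × 10^15 J ≈ 1.134 PJ

Final answer: 1.134 PJ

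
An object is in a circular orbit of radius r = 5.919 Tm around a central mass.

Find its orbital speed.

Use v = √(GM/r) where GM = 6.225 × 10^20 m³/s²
r = 5.919 Tm = 5.919 × 10^12 m
GM = 6.225 × 10^20 m³/s²
GM/r = (6.225 × 10^20) / (5.919 × 10^12) = 1.0517 × 10^8 m²/s²
v = √(GM/r) = 10255.2 m/s ≈ 10.26 km/s

Final answer: 10.26 km/s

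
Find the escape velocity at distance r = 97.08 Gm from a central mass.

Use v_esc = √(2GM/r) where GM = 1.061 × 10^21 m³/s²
r = 97.08 Gm = 9.708 × 10^10 m
GM = 1.061 × 10^21 m³/s²
2GM/r = 2 × (1.061 × 10^21) / (9.708 × 10^10) = 2.18583 × 10^10 m²/s²
v_esc = √(2GM/r) = 147845 m/s ≈ 147.8 km/s

Final answer: 147.8 km/s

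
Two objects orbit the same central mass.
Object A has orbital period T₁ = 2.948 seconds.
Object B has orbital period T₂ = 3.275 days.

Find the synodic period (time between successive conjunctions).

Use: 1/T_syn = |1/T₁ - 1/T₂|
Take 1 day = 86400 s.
T₁ = 2.948 seconds
T₂ = 3.275 days = 282960 s
1/T₁ = 0.339213 s⁻¹
1/T₂ = 3.53407 × 10^-6 s⁻¹
|1/T₁ − 1/T₂| = 0.339209 s⁻¹
T_syn = 1 / |1/T₁ − 1/T₂| = 2.94803 s ≈ 2.948 seconds

Final answer: T_syn = 2.948 seconds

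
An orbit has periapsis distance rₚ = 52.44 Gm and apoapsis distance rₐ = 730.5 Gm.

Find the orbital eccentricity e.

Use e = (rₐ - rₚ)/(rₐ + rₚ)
rₚ = 52.44 Gm = 5.244 × 10^10 m
rₐ = 730.5 Gm = 7.305 × 10^11 m
rₐ − rₚ = 6.7806 × 10^11 m
rₐ + rₚ = 7.8294 × 10^11 m
e = (rₐ − rₚ)/(rₐ + rₚ) = 0.866043

Final answer: e = 0.866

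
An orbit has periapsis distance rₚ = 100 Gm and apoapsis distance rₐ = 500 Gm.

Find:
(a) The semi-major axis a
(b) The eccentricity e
rₚ = 100 Gm = 1 × 10^11 m
rₐ = 500 Gm = 5 × 10^11 m
(a) a = (rₚ + rₐ)/2 = 3 × 10^11 m ≈ 300 Gm
(b) e = (rₐ − rₚ)/(rₐ + rₚ) = (4 × 10^11) / (6 × 10^11) = 0.666667

Final answer:
(a) a = 300 Gm
(b) e = 0.6667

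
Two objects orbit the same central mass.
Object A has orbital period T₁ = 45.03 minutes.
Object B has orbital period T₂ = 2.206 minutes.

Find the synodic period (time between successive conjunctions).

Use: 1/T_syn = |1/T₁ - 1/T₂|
T₁ = 45.03 minutes = 2701.8 s
T₂ = 2.206 minutes = 132.36 s
1/T₁ = 0.000370124 s⁻¹
1/T₂ = 0.00755515 s⁻¹
|1/T₁ − 1/T₂| = 0.00718503 s⁻¹
T_syn = 1 / |1/T₁ − 1/T₂| = 139.178 s ≈ 2.32 minutes

Final answer: T_syn = 2.32 minutes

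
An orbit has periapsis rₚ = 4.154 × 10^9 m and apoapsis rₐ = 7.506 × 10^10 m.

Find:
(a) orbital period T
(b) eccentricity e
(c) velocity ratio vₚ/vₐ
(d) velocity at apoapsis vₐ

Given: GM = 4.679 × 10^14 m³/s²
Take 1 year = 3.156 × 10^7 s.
rₚ = 4.154 × 10^9 m
rₐ = 7.506 × 10^10 m
GM = 4.679 × 10^14 m³/s²
a = (rₚ + rₐ)/2 = 3.9607 × 10^10 m
e = (rₐ − rₚ)/(rₐ + rₚ) = (7.0906 × 10^10) / (7.9214 × 10^10) = 0.89512
(a) a³ = 6.21321 × 10^31 m³;  T = 2π √(a³/GM) = 2π × 3.64403 × 10^8 s = 2.28961 × 10^9 s ≈ 72.55 years
(b) e = 0.89512 ≈ 0.8951
(c) vₚ/vₐ = rₐ/rₚ (angular momentum) = (7.506 × 10^10) / (4.154 × 10^9) = 18.0693 ≈ 18.07
(d) vₐ² = GM (2/rₐ − 1/a) = 4.679 × 10^14 × (2.66454 × 10^-11 − 2.52481 × 10^-11) = 653.791 m²/s²;  vₐ = 25.5693 m/s ≈ 25.57 m/s

Final answer:
(a) orbital period T = 72.55 years
(b) eccentricity e = 0.8951
(c) velocity ratio vₚ/vₐ = 18.07
(d) velocity at apoapsis vₐ = 25.57 m/s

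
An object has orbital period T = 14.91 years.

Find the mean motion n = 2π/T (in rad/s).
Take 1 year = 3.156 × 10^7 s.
T = 14.91 years = 4.7056 × 10^8 s
n = 2π / (4.7056 × 10^8 s) = 1.33526 × 10^-8 rad/s ≈ 1.335 × 10^-8 rad/s

Final answer: n = 1.335 × 10^-8 rad/s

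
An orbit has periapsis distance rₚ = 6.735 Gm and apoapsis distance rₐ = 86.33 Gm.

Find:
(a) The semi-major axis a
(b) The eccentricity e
rₚ = 6.735 Gm = 6.735 × 10^9 m
rₐ = 86.33 Gm = 8.633 × 10^10 m
(a) a = (rₚ + rₐ)/2 = 4.65325 × 10^10 m ≈ 46.53 Gm
(b) e = (rₐ − rₚ)/(rₐ + rₚ) = (7.9595 × 10^10) / (9.3065 × 10^10) = 0.855262

Final answer:
(a) a = 46.53 Gm
(b) e = 0.8553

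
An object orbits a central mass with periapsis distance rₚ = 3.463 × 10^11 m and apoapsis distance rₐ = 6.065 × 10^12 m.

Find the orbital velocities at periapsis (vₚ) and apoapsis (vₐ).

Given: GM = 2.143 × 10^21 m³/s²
rₚ = 3.463 × 10^11 m
rₐ = 6.065 × 10^12 m
GM = 2.143 × 10^21 m³/s²
a = (rₚ + rₐ)/2 = 3.20565 × 10^12 m
Vis-viva: v² = GM (2/r − 1/a)
vₚ² = 2.143 × 10^21 × (5.77534 × 10^-12 − 3.11949 × 10^-13) = 1.1708 × 10^10 m²/s²
vₚ = 108204 m/s ≈ 108.2 km/s
vₐ² = 2.143 × 10^21 × (3.29761 × 10^-13 − 3.11949 × 10^-13) = 3.81705 × 10^7 m²/s²
vₐ = 6178.23 m/s ≈ 6.178 km/s

Final answer: vₚ = 108.2 km/s, vₐ = 6.178 km/s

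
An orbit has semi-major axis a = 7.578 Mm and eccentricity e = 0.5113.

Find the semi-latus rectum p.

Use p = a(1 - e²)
a = 7.578 Mm = 7.578 × 10^6 m
e = 0.5113,  e² = 0.261428,  1 − e² = 0.738572
p = a(1 − e²) = 7.578 × 10^6 m × 0.738572 = 5.5969 × 10^6 m ≈ 5.597 Mm

Final answer: p = 5.597 Mm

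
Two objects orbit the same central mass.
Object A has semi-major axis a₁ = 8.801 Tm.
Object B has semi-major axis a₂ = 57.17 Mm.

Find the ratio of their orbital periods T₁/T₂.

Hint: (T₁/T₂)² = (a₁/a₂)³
a₁ = 8.801 Tm = 8.801 × 10^12 m
a₂ = 57.17 Mm = 5.717 × 10^7 m
a₁/a₂ = 153944
T₁/T₂ = (a₁/a₂)^(3/2) = (153944)^1.5 = 6.04012 × 10^7

Final answer: T₁/T₂ = 6.04 × 10^7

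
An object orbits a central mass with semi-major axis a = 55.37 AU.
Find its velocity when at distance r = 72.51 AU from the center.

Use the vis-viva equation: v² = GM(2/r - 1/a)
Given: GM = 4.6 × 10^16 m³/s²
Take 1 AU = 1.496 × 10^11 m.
a = 55.37 AU = 8.28335 × 10^12 m
r = 72.51 AU = 1.08475 × 10^13 m
GM = 4.6 × 10^16 m³/s²
2/r − 1/a = 1.84374 × 10^-13 − 1.20724 × 10^-13 = 6.36503 × 10^-14 m⁻¹
v² = GM (2/r − 1/a) = 2927.91 m²/s²
v = 54.1102 m/s ≈ 54.11 m/s

Final answer: 54.11 m/s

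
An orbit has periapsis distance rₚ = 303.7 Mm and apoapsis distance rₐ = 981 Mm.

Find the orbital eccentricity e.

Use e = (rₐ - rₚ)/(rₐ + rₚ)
rₚ = 303.7 Mm = 3.037 × 10^8 m
rₐ = 981 Mm = 9.81 × 10^8 m
rₐ − rₚ = 6.773 × 10^8 m
rₐ + rₚ = 1.2847 × 10^9 m
e = (rₐ − rₚ)/(rₐ + rₚ) = 0.527205

Final answer: e = 0.5272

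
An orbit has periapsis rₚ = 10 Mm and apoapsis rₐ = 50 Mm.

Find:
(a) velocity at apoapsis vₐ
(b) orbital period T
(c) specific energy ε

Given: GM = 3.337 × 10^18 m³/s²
rₚ = 10 Mm = 1 × 10^7 m
rₐ = 50 Mm = 5 × 10^7 m
GM = 3.337 × 10^18 m³/s²
a = (rₚ + rₐ)/2 = 3 × 10^7 m
e = (rₐ − rₚ)/(rₐ + rₚ) = (4 × 10^7) / (6 × 10^7) = 0.666667
(a) vₐ² = GM (2/rₐ − 1/a) = 3.337 × 10^18 × (4 × 10^-8 − 3.33333 × 10^-8) = 2.22467 × 10^10 m²/s²;  vₐ = 149153 m/s ≈ 149.2 km/s
(b) a³ = 2.7 × 10^22 m³;  T = 2π √(a³/GM) = 2π × 89.9505 s = 565.176 s ≈ 9.42 minutes
(c) 2a = 6 × 10^7 m;  ε = −GM/(2a) = -5.56167 × 10^10 J/kg ≈ -55.62 GJ/kg

Final answer:
(a) velocity at apoapsis vₐ = 149.2 km/s
(b) orbital period T = 9.42 minutes
(c) specific energy ε = -55.62 GJ/kg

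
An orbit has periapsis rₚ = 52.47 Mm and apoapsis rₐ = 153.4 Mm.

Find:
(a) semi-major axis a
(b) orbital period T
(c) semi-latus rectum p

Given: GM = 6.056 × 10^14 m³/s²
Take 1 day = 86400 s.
rₚ = 52.47 Mm = 5.247 × 10^7 m
rₐ = 153.4 Mm = 1.534 × 10^8 m
GM = 6.056 × 10^14 m³/s²
a = (rₚ + rₐ)/2 = 1.02935 × 10^8 m
e = (rₐ − rₚ)/(rₐ + rₚ) = (1.0093 × 10^8) / (2.0587 × 10^8) = 0.490261
(a) a = 1.02935 × 10^8 m ≈ 102.9 Mm
(b) a³ = 1.09066 × 10^24 m³;  T = 2π √(a³/GM) = 2π × 42437.7 s = 266644 s ≈ 3.086 days
(c) 1 − e² = 0.759644;  p = a(1 − e²) = 1.02935 × 10^8 × 0.759644 = 7.8194 × 10^7 m ≈ 78.19 Mm

Final answer:
(a) semi-major axis a = 102.9 Mm
(b) orbital period T = 3.086 days
(c) semi-latus rectum p = 78.19 Mm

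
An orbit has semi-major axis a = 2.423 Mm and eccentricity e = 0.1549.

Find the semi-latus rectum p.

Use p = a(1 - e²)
a = 2.423 Mm = 2.423 × 10^6 m
e = 0.1549,  e² = 0.023994,  1 − e² = 0.976006
p = a(1 − e²) = 2.423 × 10^6 m × 0.976006 = 2.36486 × 10^6 m ≈ 2.365 Mm

Final answer: p = 2.365 Mm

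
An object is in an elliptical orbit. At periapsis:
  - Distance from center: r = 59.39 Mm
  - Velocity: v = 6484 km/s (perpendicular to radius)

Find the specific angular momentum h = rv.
r = 59.39 Mm = 5.939 × 10^7 m
v = 6484 km/s = 6.484 × 10^6 m/s
h = rv = 5.939 × 10^7 × 6.484 × 10^6 = 3.85085 × 10^14 m²/s ≈ 3.851 × 10^14 m²/s

Final answer: h = 3.851 × 10^14 m²/s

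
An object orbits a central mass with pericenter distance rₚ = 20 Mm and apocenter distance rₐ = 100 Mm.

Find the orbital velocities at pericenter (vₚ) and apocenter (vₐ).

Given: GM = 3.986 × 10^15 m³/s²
rₚ = 20 Mm = 2 × 10^7 m
rₐ = 100 Mm = 1 × 10^8 m
GM = 3.986 × 10^15 m³/s²
a = (rₚ + rₐ)/2 = 6 × 10^7 m
Vis-viva: v² = GM (2/r − 1/a)
vₚ² = 3.986 × 10^15 × (1 × 10^-7 − 1.66667 × 10^-8) = 3.32167 × 10^8 m²/s²
vₚ = 18225.4 m/s ≈ 18.23 km/s
vₐ² = 3.986 × 10^15 × (2 × 10^-8 − 1.66667 × 10^-8) = 1.32867 × 10^7 m²/s²
vₐ = 3645.09 m/s ≈ 3.645 km/s

Final answer: vₚ = 18.23 km/s, vₐ = 3.645 km/s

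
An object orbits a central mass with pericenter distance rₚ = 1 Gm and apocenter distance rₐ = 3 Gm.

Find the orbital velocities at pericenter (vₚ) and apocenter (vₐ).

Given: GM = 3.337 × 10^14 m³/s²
rₚ = 1 Gm = 1 × 10^9 m
rₐ = 3 Gm = 3 × 10^9 m
GM = 3.337 × 10^14 m³/s²
a = (rₚ + rₐ)/2 = 2 × 10^9 m
Vis-viva: v² = GM (2/r − 1/a)
vₚ² = 3.337 × 10^14 × (2 × 10^-9 − 5 × 10^-10) = 500550 m²/s²
vₚ = 707.496 m/s ≈ 707.5 m/s
vₐ² = 3.337 × 10^14 × (6.66667 × 10^-10 − 5 × 10^-10) = 55616.7 m²/s²
vₐ = 235.832 m/s ≈ 235.8 m/s

Final answer: vₚ = 707.5 m/s, vₐ = 235.8 m/s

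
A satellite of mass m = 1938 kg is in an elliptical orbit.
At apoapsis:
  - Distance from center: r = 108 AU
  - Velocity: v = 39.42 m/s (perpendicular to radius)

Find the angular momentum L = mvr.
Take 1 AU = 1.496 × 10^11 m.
r = 108 AU = 1.61568 × 10^13 m
v = 39.42 m/s
vr = 39.42 × 1.61568 × 10^13 = 6.36901 × 10^14 m²/s
L = m × vr = 1938 × 6.36901 × 10^14 = 1.23431 × 10^18 kg·m²/s ≈ 1.234 × 10^18 kg·m²/s

Final answer: L = 1.234 × 10^18 kg·m²/s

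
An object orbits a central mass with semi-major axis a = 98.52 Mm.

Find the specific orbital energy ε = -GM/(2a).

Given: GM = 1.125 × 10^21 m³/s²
a = 98.52 Mm = 9.852 × 10^7 m
GM = 1.125 × 10^21 m³/s²
2a = 1.9704 × 10^8 m
ε = −GM/(2a) = -5.7095 × 10^12 J/kg ≈ -5710 GJ/kg

Final answer: -5710 GJ/kg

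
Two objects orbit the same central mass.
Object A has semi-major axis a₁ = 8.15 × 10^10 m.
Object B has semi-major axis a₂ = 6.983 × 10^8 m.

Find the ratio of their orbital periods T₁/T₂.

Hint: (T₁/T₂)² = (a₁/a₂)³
a₁ = 8.15 × 10^10 m
a₂ = 6.983 × 10^8 m
a₁/a₂ = 116.712
T₁/T₂ = (a₁/a₂)^(3/2) = (116.712)^1.5 = 1260.88

Final answer: T₁/T₂ = 1261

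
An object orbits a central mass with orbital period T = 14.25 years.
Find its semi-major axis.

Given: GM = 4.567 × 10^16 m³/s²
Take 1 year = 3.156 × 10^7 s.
T = 14.25 years = 4.4973 × 10^8 s
GM = 4.567 × 10^16 m³/s²
Kepler's third law: a³ = GM T² / (4π²)
T² = 2.02257 × 10^17 s²
a³ = (4.567 × 10^16) × (2.02257 × 10^17) / (4π²) = 2.33978 × 10^32 m³
a = (a³)^(1/3) = 6.16205 × 10^10 m ≈ 61.62 Gm

Final answer: 61.62 Gm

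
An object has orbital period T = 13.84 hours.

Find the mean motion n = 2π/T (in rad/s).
T = 13.84 hours = 49824 s
n = 2π / 49824 s = 0.000126108 rad/s ≈ 0.0001261 rad/s

Final answer: n = 0.0001261 rad/s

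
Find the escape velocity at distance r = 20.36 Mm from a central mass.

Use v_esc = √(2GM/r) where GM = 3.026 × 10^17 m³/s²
r = 20.36 Mm = 2.036 × 10^7 m
GM = 3.026 × 10^17 m³/s²
2GM/r = 2 × (3.026 × 10^17) / (2.036 × 10^7) = 2.9725 × 10^10 m²/s²
v_esc = √(2GM/r) = 172409 m/s ≈ 172.4 km/s

Final answer: 172.4 km/s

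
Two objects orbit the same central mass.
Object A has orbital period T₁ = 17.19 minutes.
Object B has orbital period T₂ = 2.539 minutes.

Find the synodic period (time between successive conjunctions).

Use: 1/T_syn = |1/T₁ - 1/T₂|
T₁ = 17.19 minutes = 1031.4 s
T₂ = 2.539 minutes = 152.34 s
1/T₁ = 0.000969556 s⁻¹
1/T₂ = 0.00656426 s⁻¹
|1/T₁ − 1/T₂| = 0.00559471 s⁻¹
T_syn = 1 / |1/T₁ − 1/T₂| = 178.74 s ≈ 2.979 minutes

Final answer: T_syn = 2.979 minutes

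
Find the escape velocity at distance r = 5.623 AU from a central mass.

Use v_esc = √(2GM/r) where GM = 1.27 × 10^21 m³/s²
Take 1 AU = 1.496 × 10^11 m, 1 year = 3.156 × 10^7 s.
r = 5.623 AU = 8.41201 × 10^11 m
GM = 1.27 × 10^21 m³/s²
2GM/r = 2 × (1.27 × 10^21) / (8.41201 × 10^11) = 3.01949 × 10^9 m²/s²
v_esc = √(2GM/r) = 54949.9 m/s ≈ 11.59 AU/year

Final answer: 11.59 AU/year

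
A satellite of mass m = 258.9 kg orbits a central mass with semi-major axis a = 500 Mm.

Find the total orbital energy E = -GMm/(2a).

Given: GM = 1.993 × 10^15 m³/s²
a = 500 Mm = 5 × 10^8 m
GM = 1.993 × 10^15 m³/s²
2a = 1 × 10^9 m
GMm = 1.993 × 10^15 × 258.9 = 5.15988 × 10^17 m³·kg/s²
E = −GMm/(2a) = -5.15988 × 10^8 J ≈ -516 MJ

Final answer: -516 MJ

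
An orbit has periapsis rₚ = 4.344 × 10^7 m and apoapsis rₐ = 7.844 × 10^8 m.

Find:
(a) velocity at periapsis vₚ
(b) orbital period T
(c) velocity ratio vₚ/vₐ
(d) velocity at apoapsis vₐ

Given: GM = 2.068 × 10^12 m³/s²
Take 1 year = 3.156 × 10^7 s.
rₚ = 4.344 × 10^7 m
rₐ = 7.844 × 10^8 m
GM = 2.068 × 10^12 m³/s²
a = (rₚ + rₐ)/2 = 4.1392 × 10^8 m
e = (rₐ − rₚ)/(rₐ + rₚ) = (7.4096 × 10^8) / (8.2784 × 10^8) = 0.895052
(a) vₚ² = GM (2/rₚ − 1/a) = 2.068 × 10^12 × (4.60405 × 10^-8 − 2.41593 × 10^-9) = 90215.7 m²/s²;  vₚ = 300.359 m/s ≈ 300.4 m/s
(b) a³ = 7.09168 × 10^25 m³;  T = 2π √(a³/GM) = 2π × 5.85598 × 10^6 s = 3.67942 × 10^7 s ≈ 1.166 years
(c) vₚ/vₐ = rₐ/rₚ (angular momentum) = (7.844 × 10^8) / (4.344 × 10^7) = 18.0571 ≈ 18.06
(d) vₐ² = GM (2/rₐ − 1/a) = 2.068 × 10^12 × (2.54972 × 10^-9 − 2.41593 × 10^-9) = 276.685 m²/s²;  vₐ = 16.6339 m/s ≈ 16.63 m/s

Final answer:
(a) velocity at periapsis vₚ = 300.4 m/s
(b) orbital period T = 1.166 years
(c) velocity ratio vₚ/vₐ = 18.06
(d) velocity at apoapsis vₐ = 16.63 m/s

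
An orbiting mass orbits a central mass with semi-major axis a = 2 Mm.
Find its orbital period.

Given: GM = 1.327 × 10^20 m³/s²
a = 2 Mm = 2 × 10^6 m
GM = 1.327 × 10^20 m³/s²
a³ = 8 × 10^18 m³
T = 2π √(a³/GM) = 2π √((8 × 10^18) / (1.327 × 10^20)) = 2π × 0.245533 s
T = 1.54273 s ≈ 1.543 seconds

Final answer: 1.543 seconds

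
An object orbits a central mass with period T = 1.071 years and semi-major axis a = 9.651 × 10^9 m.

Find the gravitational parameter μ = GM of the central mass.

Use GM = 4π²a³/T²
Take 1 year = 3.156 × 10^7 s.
T = 1.071 years = 3.38008 × 10^7 s
a = 9.651 × 10^9 m
a³ = 8.98912 × 10^29 m³
T² = 1.14249 × 10^15 s²
GM = 4π² × (8.98912 × 10^29) / (1.14249 × 10^15) = 3.10616 × 10^16 m³/s²
GM ≈ 3.106 × 10^16 m³/s²

Final answer: GM = 3.106 × 10^16 m³/s²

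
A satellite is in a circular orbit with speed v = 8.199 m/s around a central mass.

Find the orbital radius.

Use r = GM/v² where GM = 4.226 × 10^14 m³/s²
v = 8.199 m/s
GM = 4.226 × 10^14 m³/s²
v² = 67.2236 m²/s²
r = GM/v² = (4.226 × 10^14) / 67.2236 = 6.28648 × 10^12 m ≈ 6.286 Tm

Final answer: 6.286 Tm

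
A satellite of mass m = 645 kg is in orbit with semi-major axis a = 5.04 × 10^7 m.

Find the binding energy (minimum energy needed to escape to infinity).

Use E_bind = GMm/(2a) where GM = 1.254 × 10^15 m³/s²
a = 5.04 × 10^7 m
GM = 1.254 × 10^15 m³/s²
m = 645 kg
GMm = 1.254 × 10^15 × 645 = 8.0883 × 10^17 m³·kg/s²
2a = 1.008 × 10^8 m
E_bind = GMm/(2a) = 8.02411 × 10^9 J ≈ 8.024 GJ

Final answer: 8.024 GJ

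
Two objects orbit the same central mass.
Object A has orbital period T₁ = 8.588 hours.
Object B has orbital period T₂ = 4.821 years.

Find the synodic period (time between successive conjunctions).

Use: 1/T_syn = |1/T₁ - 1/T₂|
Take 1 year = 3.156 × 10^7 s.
T₁ = 8.588 hours = 30916.8 s
T₂ = 4.821 years = 1.52151 × 10^8 s
1/T₁ = 3.23449 × 10^-5 s⁻¹
1/T₂ = 6.57243 × 10^-9 s⁻¹
|1/T₁ − 1/T₂| = 3.23383 × 10^-5 s⁻¹
T_syn = 1 / |1/T₁ − 1/T₂| = 30923.1 s ≈ 8.59 hours

Final answer: T_syn = 8.59 hours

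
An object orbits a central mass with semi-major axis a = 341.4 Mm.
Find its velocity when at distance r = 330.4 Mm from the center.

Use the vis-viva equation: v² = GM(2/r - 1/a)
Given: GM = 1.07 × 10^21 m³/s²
a = 341.4 Mm = 3.414 × 10^8 m
r = 330.4 Mm = 3.304 × 10^8 m
GM = 1.07 × 10^21 m³/s²
2/r − 1/a = 6.05327 × 10^-9 − 2.92912 × 10^-9 = 3.12415 × 10^-9 m⁻¹
v² = GM (2/r − 1/a) = 3.34284 × 10^12 m²/s²
v = 1.82834 × 10^6 m/s ≈ 1828 km/s

Final answer: 1828 km/s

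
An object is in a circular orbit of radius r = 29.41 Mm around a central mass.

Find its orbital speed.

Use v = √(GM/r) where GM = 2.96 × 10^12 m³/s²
r = 29.41 Mm = 2.941 × 10^7 m
GM = 2.96 × 10^12 m³/s²
GM/r = (2.96 × 10^12) / (2.941 × 10^7) = 100646 m²/s²
v = √(GM/r) = 317.248 m/s ≈ 317.2 m/s

Final answer: 317.2 m/s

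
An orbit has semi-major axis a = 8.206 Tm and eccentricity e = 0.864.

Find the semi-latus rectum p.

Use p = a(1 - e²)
a = 8.206 Tm = 8.206 × 10^12 m
e = 0.864,  e² = 0.746496,  1 − e² = 0.253504
p = a(1 − e²) = 8.206 × 10^12 m × 0.253504 = 2.08025 × 10^12 m ≈ 2.08 Tm

Final answer: p = 2.08 Tm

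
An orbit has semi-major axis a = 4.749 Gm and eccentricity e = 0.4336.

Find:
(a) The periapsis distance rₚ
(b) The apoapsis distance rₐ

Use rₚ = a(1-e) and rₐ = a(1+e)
a = 4.749 Gm = 4.749 × 10^9 m
e = 0.4336:  1 − e = 0.5664,  1 + e = 1.4336
(a) rₚ = a(1 − e) = 4.749 × 10^9 m × 0.5664 = 2.68983 × 10^9 m ≈ 2.69 Gm
(b) rₐ = a(1 + e) = 4.749 × 10^9 m × 1.4336 = 6.80817 × 10^9 m ≈ 6.808 Gm

Final answer:
(a) rₚ = 2.69 Gm
(b) rₐ = 6.808 Gm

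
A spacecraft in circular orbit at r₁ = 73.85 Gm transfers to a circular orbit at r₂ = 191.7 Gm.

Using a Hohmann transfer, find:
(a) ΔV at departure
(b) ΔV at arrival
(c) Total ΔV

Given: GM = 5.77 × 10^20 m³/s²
r₁ = 73.85 Gm = 7.385 × 10^10 m
r₂ = 191.7 Gm = 1.917 × 10^11 m
GM = 5.77 × 10^20 m³/s²
Transfer ellipse: a_t = (r₁ + r₂)/2 = 1.32775 × 10^11 m
Circular speed at r₁: v₁ = √(GM/r₁) = 88391.9 m/s
Transfer speed at r₁ (periapsis): v₁ₜ = √(GM(2/r₁ − 1/a_t)) = 106210 m/s
(a) ΔV₁ = v₁ₜ − v₁ = 17818.1 m/s ≈ 17.82 km/s
Circular speed at r₂: v₂ = √(GM/r₂) = 54862.7 m/s
Transfer speed at r₂ (apoapsis): v₂ₜ = √(GM(2/r₂ − 1/a_t)) = 40916.1 m/s
(b) ΔV₂ = v₂ − v₂ₜ = 13946.6 m/s ≈ 13.95 km/s
(c) ΔV_total = ΔV₁ + ΔV₂ = 31764.7 m/s ≈ 31.76 km/s

Final answer:
(a) ΔV₁ = 17.82 km/s
(b) ΔV₂ = 13.95 km/s
(c) ΔV_total = 31.76 km/s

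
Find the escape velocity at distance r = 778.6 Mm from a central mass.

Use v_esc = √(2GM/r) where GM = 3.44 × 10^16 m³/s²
r = 778.6 Mm = 7.786 × 10^8 m
GM = 3.44 × 10^16 m³/s²
2GM/r = 2 × (3.44 × 10^16) / (7.786 × 10^8) = 8.83637 × 10^7 m²/s²
v_esc = √(2GM/r) = 9400.2 m/s ≈ 9.4 km/s

Final answer: 9.4 km/s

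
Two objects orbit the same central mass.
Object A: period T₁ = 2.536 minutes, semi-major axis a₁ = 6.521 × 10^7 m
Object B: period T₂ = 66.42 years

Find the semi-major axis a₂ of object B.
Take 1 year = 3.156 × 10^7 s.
T₁ = 2.536 minutes = 152.16 s
T₂ = 66.42 years = 2.09622 × 10^9 s
a₁ = 6.521 × 10^7 m
Kepler's third law: (T₂/T₁)² = (a₂/a₁)³  ⇒  a₂ = a₁ (T₂/T₁)^(2/3)
T₂/T₁ = 1.37764 × 10^7
(T₂/T₁)^(2/3) = 57467.7
a₂ = 6.521 × 10^7 m × 57467.7 = 3.74747 × 10^12 m ≈ 3.747 × 10^12 m

Final answer: a₂ = 3.747 × 10^12 m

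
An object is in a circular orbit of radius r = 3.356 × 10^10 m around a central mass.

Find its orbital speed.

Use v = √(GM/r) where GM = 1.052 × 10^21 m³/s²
r = 3.356 × 10^10 m
GM = 1.052 × 10^21 m³/s²
GM/r = (1.052 × 10^21) / (3.356 × 10^10) = 3.13468 × 10^10 m²/s²
v = √(GM/r) = 177050 m/s ≈ 177.1 km/s

Final answer: 177.1 km/s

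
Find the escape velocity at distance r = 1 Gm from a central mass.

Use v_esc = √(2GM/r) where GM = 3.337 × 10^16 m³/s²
r = 1 Gm = 1 × 10^9 m
GM = 3.337 × 10^16 m³/s²
2GM/r = 2 × (3.337 × 10^16) / (1 × 10^9) = 6.674 × 10^7 m²/s²
v_esc = √(2GM/r) = 8169.46 m/s ≈ 8.169 km/s

Final answer: 8.169 km/s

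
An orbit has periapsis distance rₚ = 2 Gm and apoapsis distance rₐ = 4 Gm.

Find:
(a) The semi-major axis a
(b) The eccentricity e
rₚ = 2 Gm = 2 × 10^9 m
rₐ = 4 Gm = 4 × 10^9 m
(a) a = (rₚ + rₐ)/2 = 3 × 10^9 m ≈ 3 Gm
(b) e = (rₐ − rₚ)/(rₐ + rₚ) = (2 × 10^9) / (6 × 10^9) = 0.333333

Final answer:
(a) a = 3 Gm
(b) e = 0.3333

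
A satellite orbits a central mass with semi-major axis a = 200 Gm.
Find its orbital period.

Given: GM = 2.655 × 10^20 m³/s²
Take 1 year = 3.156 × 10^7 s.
a = 200 Gm = 2 × 10^11 m
GM = 2.655 × 10^20 m³/s²
a³ = 8 × 10^33 m³
T = 2π √(a³/GM) = 2π √((8 × 10^33) / (2.655 × 10^20)) = 2π × 5.48925 × 10^6 s
T = 3.449 × 10^7 s ≈ 1.093 years

Final answer: 1.093 years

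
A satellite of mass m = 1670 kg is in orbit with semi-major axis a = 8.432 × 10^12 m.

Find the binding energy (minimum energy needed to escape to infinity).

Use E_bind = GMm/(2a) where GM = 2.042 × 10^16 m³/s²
a = 8.432 × 10^12 m
GM = 2.042 × 10^16 m³/s²
m = 1670 kg
GMm = 2.042 × 10^16 × 1670 = 3.41014 × 10^19 m³·kg/s²
2a = 1.6864 × 10^13 m
E_bind = GMm/(2a) = 2.02214 × 10^6 J ≈ 2.022 MJ

Final answer: 2.022 MJ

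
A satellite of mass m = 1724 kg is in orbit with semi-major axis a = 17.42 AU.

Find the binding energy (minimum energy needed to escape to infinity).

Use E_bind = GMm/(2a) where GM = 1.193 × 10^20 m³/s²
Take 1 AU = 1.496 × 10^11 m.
a = 17.42 AU = 2.60603 × 10^12 m
GM = 1.193 × 10^20 m³/s²
m = 1724 kg
GMm = 1.193 × 10^20 × 1724 = 2.05673 × 10^23 m³·kg/s²
2a = 5.21206 × 10^12 m
E_bind = GMm/(2a) = 3.9461 × 10^10 J ≈ 39.46 GJ

Final answer: 39.46 GJ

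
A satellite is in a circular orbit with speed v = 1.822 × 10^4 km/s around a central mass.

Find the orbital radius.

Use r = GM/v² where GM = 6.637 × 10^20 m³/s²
v = 1.822 × 10^4 km/s = 1.822 × 10^7 m/s
GM = 6.637 × 10^20 m³/s²
v² = 3.31968 × 10^14 m²/s²
r = GM/v² = (6.637 × 10^20) / (3.31968 × 10^14) = 1.99929 × 10^6 m ≈ 1.999 Mm

Final answer: 1.999 Mm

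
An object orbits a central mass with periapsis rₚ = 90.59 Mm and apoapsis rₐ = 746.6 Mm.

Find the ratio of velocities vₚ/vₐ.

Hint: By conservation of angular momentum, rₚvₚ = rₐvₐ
rₚ = 90.59 Mm = 9.059 × 10^7 m
rₐ = 746.6 Mm = 7.466 × 10^8 m
rₚvₚ = rₐvₐ  ⇒  vₚ/vₐ = rₐ/rₚ
vₚ/vₐ = (7.466 × 10^8) / (9.059 × 10^7) = 8.24153

Final answer: vₚ/vₐ = 8.242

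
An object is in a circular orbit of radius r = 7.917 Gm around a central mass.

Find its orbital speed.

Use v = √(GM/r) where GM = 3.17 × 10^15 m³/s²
r = 7.917 Gm = 7.917 × 10^9 m
GM = 3.17 × 10^15 m³/s²
GM/r = (3.17 × 10^15) / (7.917 × 10^9) = 400404 m²/s²
v = √(GM/r) = 632.775 m/s ≈ 632.8 m/s

Final answer: 632.8 m/s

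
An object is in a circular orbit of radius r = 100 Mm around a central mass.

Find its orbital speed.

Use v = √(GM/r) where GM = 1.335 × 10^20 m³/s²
r = 100 Mm = 1 × 10^8 m
GM = 1.335 × 10^20 m³/s²
GM/r = (1.335 × 10^20) / (1 × 10^8) = 1.335 × 10^12 m²/s²
v = √(GM/r) = 1.15542 × 10^6 m/s ≈ 1155 km/s

Final answer: 1155 km/s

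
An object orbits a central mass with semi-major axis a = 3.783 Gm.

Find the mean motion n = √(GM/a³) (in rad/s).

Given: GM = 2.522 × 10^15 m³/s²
a = 3.783 Gm = 3.783 × 10^9 m
GM = 2.522 × 10^15 m³/s²
a³ = 5.41388 × 10^28 m³
GM/a³ = (2.522 × 10^15) / (5.41388 × 10^28) = 4.65839 × 10^-14 s⁻²
n = √(GM/a³) = 2.15833 × 10^-7 rad/s ≈ 2.158 × 10^-7 rad/s

Final answer: n = 2.158 × 10^-7 rad/s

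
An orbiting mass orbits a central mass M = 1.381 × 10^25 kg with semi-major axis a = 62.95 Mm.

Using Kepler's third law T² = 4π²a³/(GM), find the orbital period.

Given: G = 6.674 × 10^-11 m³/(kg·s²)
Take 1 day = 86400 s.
M = 1.381 × 10^25 kg
GM = G × M = 6.674 × 10^-11 × 1.381 × 10^25 = 9.21679 × 10^14 m³/s²
a = 62.95 Mm = 6.295 × 10^7 m
a³ = 2.49452 × 10^23 m³
T = 2π √(a³/GM) = 2π √((2.49452 × 10^23) / (9.21679 × 10^14)) = 2π × 16451.4 s
T = 103367 s ≈ 1.196 days

Final answer: 1.196 days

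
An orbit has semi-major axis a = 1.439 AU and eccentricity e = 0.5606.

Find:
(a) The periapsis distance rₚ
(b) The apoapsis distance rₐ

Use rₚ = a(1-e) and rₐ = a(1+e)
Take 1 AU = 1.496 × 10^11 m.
a = 1.439 AU = 2.15274 × 10^11 m
e = 0.5606:  1 − e = 0.4394,  1 + e = 1.5606
(a) rₚ = a(1 − e) = 2.15274 × 10^11 m × 0.4394 = 9.45916 × 10^10 m ≈ 0.6323 AU
(b) rₐ = a(1 + e) = 2.15274 × 10^11 m × 1.5606 = 3.35957 × 10^11 m ≈ 2.246 AU

Final answer:
(a) rₚ = 0.6323 AU
(b) rₐ = 2.246 AU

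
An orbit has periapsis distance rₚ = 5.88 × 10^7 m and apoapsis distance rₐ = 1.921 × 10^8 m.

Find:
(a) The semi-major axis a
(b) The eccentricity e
rₚ = 5.88 × 10^7 m
rₐ = 1.921 × 10^8 m
(a) a = (rₚ + rₐ)/2 = 1.2545 × 10^8 m ≈ 1.254 × 10^8 m
(b) e = (rₐ − rₚ)/(rₐ + rₚ) = (1.333 × 10^8) / (2.509 × 10^8) = 0.531287

Final answer:
(a) a = 1.254 × 10^8 m
(b) e = 0.5313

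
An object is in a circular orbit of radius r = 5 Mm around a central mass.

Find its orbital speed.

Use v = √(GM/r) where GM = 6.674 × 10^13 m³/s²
r = 5 Mm = 5 × 10^6 m
GM = 6.674 × 10^13 m³/s²
GM/r = (6.674 × 10^13) / (5 × 10^6) = 1.3348 × 10^7 m²/s²
v = √(GM/r) = 3653.49 m/s ≈ 3.653 km/s

Final answer: 3.653 km/s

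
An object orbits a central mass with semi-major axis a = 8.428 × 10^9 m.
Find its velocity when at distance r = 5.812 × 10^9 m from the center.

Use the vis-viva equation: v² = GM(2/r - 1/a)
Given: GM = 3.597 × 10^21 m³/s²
a = 8.428 × 10^9 m
r = 5.812 × 10^9 m
GM = 3.597 × 10^21 m³/s²
2/r − 1/a = 3.44116 × 10^-10 − 1.18652 × 10^-10 = 2.25464 × 10^-10 m⁻¹
v² = GM (2/r − 1/a) = 8.10992 × 10^11 m²/s²
v = 900551 m/s ≈ 900.6 km/s

Final answer: 900.6 km/s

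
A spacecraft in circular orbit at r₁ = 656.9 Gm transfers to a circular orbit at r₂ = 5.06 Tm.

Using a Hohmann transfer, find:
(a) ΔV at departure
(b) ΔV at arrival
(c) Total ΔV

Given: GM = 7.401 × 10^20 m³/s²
r₁ = 656.9 Gm = 6.569 × 10^11 m
r₂ = 5.06 Tm = 5.06 × 10^12 m
GM = 7.401 × 10^20 m³/s²
Transfer ellipse: a_t = (r₁ + r₂)/2 = 2.85845 × 10^12 m
Circular speed at r₁: v₁ = √(GM/r₁) = 33565.7 m/s
Transfer speed at r₁ (periapsis): v₁ₜ = √(GM(2/r₁ − 1/a_t)) = 44658.6 m/s
(a) ΔV₁ = v₁ₜ − v₁ = 11093 m/s ≈ 11.09 km/s
Circular speed at r₂: v₂ = √(GM/r₂) = 12094 m/s
Transfer speed at r₂ (apoapsis): v₂ₜ = √(GM(2/r₂ − 1/a_t)) = 5797.68 m/s
(b) ΔV₂ = v₂ − v₂ₜ = 6296.32 m/s ≈ 6.296 km/s
(c) ΔV_total = ΔV₁ + ΔV₂ = 17389.3 m/s ≈ 17.39 km/s

Final answer:
(a) ΔV₁ = 11.09 km/s
(b) ΔV₂ = 6.296 km/s
(c) ΔV_total = 17.39 km/s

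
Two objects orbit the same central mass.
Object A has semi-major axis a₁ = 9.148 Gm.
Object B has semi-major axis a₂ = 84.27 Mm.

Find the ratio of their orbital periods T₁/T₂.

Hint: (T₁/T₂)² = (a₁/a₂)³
a₁ = 9.148 Gm = 9.148 × 10^9 m
a₂ = 84.27 Mm = 8.427 × 10^7 m
a₁/a₂ = 108.556
T₁/T₂ = (a₁/a₂)^(3/2) = (108.556)^1.5 = 1131.04

Final answer: T₁/T₂ = 1131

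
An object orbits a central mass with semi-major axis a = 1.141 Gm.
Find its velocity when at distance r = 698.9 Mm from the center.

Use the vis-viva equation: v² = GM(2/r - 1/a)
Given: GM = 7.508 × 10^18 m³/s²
a = 1.141 Gm = 1.141 × 10^9 m
r = 698.9 Mm = 6.989 × 10^8 m
GM = 7.508 × 10^18 m³/s²
2/r − 1/a = 2.86164 × 10^-9 − 8.76424 × 10^-10 = 1.98522 × 10^-9 m⁻¹
v² = GM (2/r − 1/a) = 1.4905 × 10^10 m²/s²
v = 122086 m/s ≈ 122.1 km/s

Final answer: 122.1 km/s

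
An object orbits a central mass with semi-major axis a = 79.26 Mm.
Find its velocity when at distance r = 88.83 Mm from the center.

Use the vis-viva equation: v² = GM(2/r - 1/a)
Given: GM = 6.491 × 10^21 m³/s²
a = 79.26 Mm = 7.926 × 10^7 m
r = 88.83 Mm = 8.883 × 10^7 m
GM = 6.491 × 10^21 m³/s²
2/r − 1/a = 2.25149 × 10^-8 − 1.26167 × 10^-8 = 9.89821 × 10^-9 m⁻¹
v² = GM (2/r − 1/a) = 6.42493 × 10^13 m²/s²
v = 8.01557 × 10^6 m/s ≈ 8016 km/s

Final answer: 8016 km/s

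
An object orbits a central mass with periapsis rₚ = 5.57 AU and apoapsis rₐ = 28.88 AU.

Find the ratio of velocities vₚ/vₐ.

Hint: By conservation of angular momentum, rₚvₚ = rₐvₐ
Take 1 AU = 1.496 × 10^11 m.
rₚ = 5.57 AU = 8.33272 × 10^11 m
rₐ = 28.88 AU = 4.32045 × 10^12 m
rₚvₚ = rₐvₐ  ⇒  vₚ/vₐ = rₐ/rₚ
vₚ/vₐ = (4.32045 × 10^12) / (8.33272 × 10^11) = 5.18492

Final answer: vₚ/vₐ = 5.185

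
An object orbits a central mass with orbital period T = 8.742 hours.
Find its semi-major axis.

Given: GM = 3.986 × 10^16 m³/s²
T = 8.742 hours = 31471.2 s
GM = 3.986 × 10^16 m³/s²
Kepler's third law: a³ = GM T² / (4π²)
T² = 9.90436 × 10^8 s²
a³ = (3.986 × 10^16) × (9.90436 × 10^8) / (4π²) = 1.00001 × 10^24 m³
a = (a³)^(1/3) = 1 × 10^8 m ≈ 100 Mm

Final answer: 100 Mm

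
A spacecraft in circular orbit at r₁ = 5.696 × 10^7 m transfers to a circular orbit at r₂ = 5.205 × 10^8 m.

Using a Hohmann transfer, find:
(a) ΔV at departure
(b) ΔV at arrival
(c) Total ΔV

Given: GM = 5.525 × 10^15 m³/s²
r₁ = 5.696 × 10^7 m
r₂ = 5.205 × 10^8 m
GM = 5.525 × 10^15 m³/s²
Transfer ellipse: a_t = (r₁ + r₂)/2 = 2.8873 × 10^8 m
Circular speed at r₁: v₁ = √(GM/r₁) = 9848.75 m/s
Transfer speed at r₁ (periapsis): v₁ₜ = √(GM(2/r₁ − 1/a_t)) = 13223.5 m/s
(a) ΔV₁ = v₁ₜ − v₁ = 3374.72 m/s ≈ 3.375 km/s
Circular speed at r₂: v₂ = √(GM/r₂) = 3258.04 m/s
Transfer speed at r₂ (apoapsis): v₂ₜ = √(GM(2/r₂ − 1/a_t)) = 1447.09 m/s
(b) ΔV₂ = v₂ − v₂ₜ = 1810.95 m/s ≈ 1.811 km/s
(c) ΔV_total = ΔV₁ + ΔV₂ = 5185.67 m/s ≈ 5.186 km/s

Final answer:
(a) ΔV₁ = 3.375 km/s
(b) ΔV₂ = 1.811 km/s
(c) ΔV_total = 5.186 km/s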